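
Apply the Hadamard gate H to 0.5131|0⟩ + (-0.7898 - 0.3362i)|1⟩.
(-0.1957 - 0.2377i)|0⟩ + (0.9213 + 0.2377i)|1⟩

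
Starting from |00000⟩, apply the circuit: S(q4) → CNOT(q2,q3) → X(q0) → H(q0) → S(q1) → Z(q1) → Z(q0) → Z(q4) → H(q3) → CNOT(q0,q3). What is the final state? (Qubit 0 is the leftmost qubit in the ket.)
1/2|00000⟩ + 1/2|00010⟩ + 1/2|10000⟩ + 1/2|10010⟩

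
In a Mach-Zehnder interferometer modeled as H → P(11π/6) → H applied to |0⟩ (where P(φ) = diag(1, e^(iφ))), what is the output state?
(0.933 - 0.25i)|0⟩ + (0.06699 + 0.25i)|1⟩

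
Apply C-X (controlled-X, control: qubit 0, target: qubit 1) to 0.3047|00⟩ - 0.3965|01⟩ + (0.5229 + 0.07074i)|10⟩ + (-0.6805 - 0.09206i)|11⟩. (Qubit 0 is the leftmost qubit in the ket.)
0.3047|00⟩ - 0.3965|01⟩ + (-0.6805 - 0.09206i)|10⟩ + (0.5229 + 0.07074i)|11⟩

C-X leaves the control-|0⟩ kets |00⟩, |01⟩ unchanged and applies X to qubit 1 on the control-|1⟩ pair (|10⟩, |11⟩).
X = [[0, 1], [1, 0]].
With a = amp(|10⟩) = (0.5229 + 0.07074i) and b = amp(|11⟩) = (-0.6805 - 0.09206i):
new amp(|10⟩) = (1)·b = (-0.6805 - 0.09206i)
new amp(|11⟩) = (1)·a = (0.5229 + 0.07074i)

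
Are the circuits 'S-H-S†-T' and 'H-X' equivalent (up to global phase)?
No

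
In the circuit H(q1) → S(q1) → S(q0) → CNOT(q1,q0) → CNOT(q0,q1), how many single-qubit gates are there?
3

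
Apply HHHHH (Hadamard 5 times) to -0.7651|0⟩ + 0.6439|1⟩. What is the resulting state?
-0.0857|0⟩ - 0.9963|1⟩

H² = I, so H^5 = H: a single Hadamard. With (a, b) = (-0.7651, 0.6439), H gives ((a + b)/√2, (a − b)/√2) = (-0.0857, -0.9963).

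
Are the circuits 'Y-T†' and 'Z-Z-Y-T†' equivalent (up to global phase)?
Yes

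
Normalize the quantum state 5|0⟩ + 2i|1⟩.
0.9285|0⟩ + 0.3714i|1⟩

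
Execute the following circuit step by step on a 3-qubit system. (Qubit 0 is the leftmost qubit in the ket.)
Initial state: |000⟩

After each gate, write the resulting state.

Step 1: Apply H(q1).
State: 1/√2|000⟩ + 1/√2|010⟩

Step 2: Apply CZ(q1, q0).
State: 1/√2|000⟩ + 1/√2|010⟩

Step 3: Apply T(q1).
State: 1/√2|000⟩ + (1/2 + (1/2)i)|010⟩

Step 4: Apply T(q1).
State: 1/√2|000⟩ + (1/√2)i|010⟩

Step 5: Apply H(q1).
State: (1/2 + (1/2)i)|000⟩ + (1/2 - (1/2)i)|010⟩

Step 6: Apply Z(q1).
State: (1/2 + (1/2)i)|000⟩ + (-1/2 + (1/2)i)|010⟩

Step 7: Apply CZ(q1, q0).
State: (1/2 + (1/2)i)|000⟩ + (-1/2 + (1/2)i)|010⟩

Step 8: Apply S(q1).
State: (1/2 + (1/2)i)|000⟩ + (-1/2 - (1/2)i)|010⟩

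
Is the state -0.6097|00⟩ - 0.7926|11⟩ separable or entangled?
Entangled

Writing the state as a|00⟩ + b|01⟩ + c|10⟩ + d|11⟩, it is a product state iff ad − bc = 0.
Here (a, b, c, d) = (-0.6097, 0, 0, -0.7926): ad − bc = (-0.6097)(-0.7926) − (0)(0) = 0.4832 ≠ 0, so the state is entangled.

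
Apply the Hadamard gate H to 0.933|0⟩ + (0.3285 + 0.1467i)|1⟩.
(0.892 + 0.1037i)|0⟩ + (0.4274 - 0.1037i)|1⟩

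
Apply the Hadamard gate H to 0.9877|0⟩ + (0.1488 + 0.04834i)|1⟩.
(0.8036 + 0.03418i)|0⟩ + (0.5932 - 0.03418i)|1⟩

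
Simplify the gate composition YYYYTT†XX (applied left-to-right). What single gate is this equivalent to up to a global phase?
I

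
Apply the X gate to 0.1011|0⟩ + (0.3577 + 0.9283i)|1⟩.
(0.3577 + 0.9283i)|0⟩ + 0.1011|1⟩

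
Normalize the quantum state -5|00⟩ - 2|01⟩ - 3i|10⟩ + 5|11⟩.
-0.6299|00⟩ - 0.252|01⟩ - (1/√7)i|10⟩ + 0.6299|11⟩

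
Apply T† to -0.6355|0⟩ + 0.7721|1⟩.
-0.6355|0⟩ + (0.546 - 0.546i)|1⟩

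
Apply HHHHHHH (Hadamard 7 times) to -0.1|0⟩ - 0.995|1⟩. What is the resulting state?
-0.7743|0⟩ + 0.6329|1⟩

H² = I, so H^7 = H: a single Hadamard. With (a, b) = (-0.1, -0.995), H gives ((a + b)/√2, (a − b)/√2) = (-0.7743, 0.6329).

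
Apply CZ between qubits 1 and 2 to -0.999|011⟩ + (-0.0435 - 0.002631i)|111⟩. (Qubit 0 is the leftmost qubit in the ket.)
0.999|011⟩ + (0.0435 + 0.002631i)|111⟩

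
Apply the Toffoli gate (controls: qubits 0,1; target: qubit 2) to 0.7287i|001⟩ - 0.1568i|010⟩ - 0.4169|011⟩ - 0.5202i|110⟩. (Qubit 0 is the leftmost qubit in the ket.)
0.7287i|001⟩ - 0.1568i|010⟩ - 0.4169|011⟩ - 0.5202i|111⟩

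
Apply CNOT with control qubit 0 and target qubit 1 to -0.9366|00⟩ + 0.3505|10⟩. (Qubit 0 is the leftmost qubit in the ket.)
-0.9366|00⟩ + 0.3505|11⟩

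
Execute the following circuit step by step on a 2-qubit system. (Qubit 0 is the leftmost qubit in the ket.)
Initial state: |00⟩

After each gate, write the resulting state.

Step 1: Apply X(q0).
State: |10⟩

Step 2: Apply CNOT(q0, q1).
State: |11⟩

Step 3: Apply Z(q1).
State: -|11⟩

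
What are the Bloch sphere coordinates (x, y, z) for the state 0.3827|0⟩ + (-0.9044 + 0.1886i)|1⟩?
(-0.6922, 0.1444, -0.7071)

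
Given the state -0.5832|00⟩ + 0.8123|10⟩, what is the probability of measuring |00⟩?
0.3401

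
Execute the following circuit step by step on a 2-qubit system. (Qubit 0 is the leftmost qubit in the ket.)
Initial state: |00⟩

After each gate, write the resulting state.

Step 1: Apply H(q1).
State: 1/√2|00⟩ + 1/√2|01⟩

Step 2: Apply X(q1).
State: 1/√2|00⟩ + 1/√2|01⟩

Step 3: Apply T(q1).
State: 1/√2|00⟩ + (1/2 + (1/2)i)|01⟩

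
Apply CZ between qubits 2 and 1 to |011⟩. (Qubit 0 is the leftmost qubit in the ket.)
-|011⟩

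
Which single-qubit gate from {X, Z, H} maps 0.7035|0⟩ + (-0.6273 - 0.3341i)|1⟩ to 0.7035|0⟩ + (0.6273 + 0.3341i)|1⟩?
Z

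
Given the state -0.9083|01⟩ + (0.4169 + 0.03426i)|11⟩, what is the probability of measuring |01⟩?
0.825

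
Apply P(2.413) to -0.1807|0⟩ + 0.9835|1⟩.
-0.1807|0⟩ + (-0.7338 + 0.6548i)|1⟩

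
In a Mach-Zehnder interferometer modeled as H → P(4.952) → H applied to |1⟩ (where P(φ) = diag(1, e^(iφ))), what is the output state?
(0.3813 + 0.4857i)|0⟩ + (0.6187 - 0.4857i)|1⟩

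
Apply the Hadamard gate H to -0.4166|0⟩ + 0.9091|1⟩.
0.3483|0⟩ - 0.9374|1⟩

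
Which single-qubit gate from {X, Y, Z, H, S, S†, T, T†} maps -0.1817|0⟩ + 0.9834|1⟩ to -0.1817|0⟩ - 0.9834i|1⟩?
S†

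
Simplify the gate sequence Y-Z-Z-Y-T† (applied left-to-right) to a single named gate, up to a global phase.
T†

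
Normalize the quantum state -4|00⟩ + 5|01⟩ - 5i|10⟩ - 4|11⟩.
-0.4417|00⟩ + 0.5522|01⟩ - 0.5522i|10⟩ - 0.4417|11⟩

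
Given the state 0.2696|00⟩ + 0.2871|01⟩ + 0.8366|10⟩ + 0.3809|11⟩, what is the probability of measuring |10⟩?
0.6999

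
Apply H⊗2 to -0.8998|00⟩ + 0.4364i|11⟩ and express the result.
(-0.4499 + 0.2182i)|00⟩ + (-0.4499 - 0.2182i)|01⟩ + (-0.4499 - 0.2182i)|10⟩ + (-0.4499 + 0.2182i)|11⟩

H⊗2 gives amp(|y⟩) = (1/2) Σ_x (−1)^(x·y) amp(|x⟩), where x·y is the number of positions in which both x and y have a 1.
|00⟩: (-0.8998 + 0.4364i)/2 = (-0.4499 + 0.2182i)
|01⟩: (-0.8998 - 0.4364i)/2 = (-0.4499 - 0.2182i)
|10⟩: (-0.8998 - 0.4364i)/2 = (-0.4499 - 0.2182i)
|11⟩: (-0.8998 + 0.4364i)/2 = (-0.4499 + 0.2182i)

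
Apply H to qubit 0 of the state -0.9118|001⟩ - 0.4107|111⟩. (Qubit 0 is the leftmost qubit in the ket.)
-0.6447|001⟩ - 0.2904|011⟩ - 0.6447|101⟩ + 0.2904|111⟩

H on qubit 0 mixes each pair of kets that differ only in qubit 0: amplitudes (a, b) of (|…0…⟩, |…1…⟩) become ((a + b)/√2, (a − b)/√2). Kets absent from the input have amplitude 0.
(|001⟩, |101⟩): (a, b) = (-0.9118, 0) → (-0.6447, -0.6447)
(|011⟩, |111⟩): (a, b) = (0, -0.4107) → (-0.2904, 0.2904)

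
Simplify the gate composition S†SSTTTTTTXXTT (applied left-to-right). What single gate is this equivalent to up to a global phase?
S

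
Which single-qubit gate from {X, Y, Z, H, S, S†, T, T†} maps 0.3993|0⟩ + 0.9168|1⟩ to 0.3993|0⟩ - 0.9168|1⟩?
Z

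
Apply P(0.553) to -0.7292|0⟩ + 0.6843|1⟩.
-0.7292|0⟩ + (0.5823 + 0.3594i)|1⟩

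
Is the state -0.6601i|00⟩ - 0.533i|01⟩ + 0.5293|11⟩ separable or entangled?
Entangled

Writing the state as a|00⟩ + b|01⟩ + c|10⟩ + d|11⟩, it is a product state iff ad − bc = 0.
Here (a, b, c, d) = (-0.6601i, -0.533i, 0, 0.5293): ad − bc = (-0.6601i)(0.5293) − (-0.533i)(0) = -0.3494i ≠ 0, so the state is entangled.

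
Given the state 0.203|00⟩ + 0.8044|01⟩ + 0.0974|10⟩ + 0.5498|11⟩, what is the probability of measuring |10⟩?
0.009487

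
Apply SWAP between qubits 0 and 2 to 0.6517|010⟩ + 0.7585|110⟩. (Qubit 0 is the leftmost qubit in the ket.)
0.6517|010⟩ + 0.7585|011⟩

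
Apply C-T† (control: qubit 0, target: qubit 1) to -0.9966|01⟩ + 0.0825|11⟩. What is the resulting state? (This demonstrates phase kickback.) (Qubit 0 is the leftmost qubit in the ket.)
-0.9966|01⟩ + (0.05834 - 0.05834i)|11⟩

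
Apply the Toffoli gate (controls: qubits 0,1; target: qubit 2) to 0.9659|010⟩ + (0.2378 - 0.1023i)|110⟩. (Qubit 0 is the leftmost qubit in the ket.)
0.9659|010⟩ + (0.2378 - 0.1023i)|111⟩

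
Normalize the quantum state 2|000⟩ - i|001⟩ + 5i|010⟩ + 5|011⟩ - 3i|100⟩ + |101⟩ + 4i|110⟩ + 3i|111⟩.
0.2108|000⟩ - 0.1054i|001⟩ + 0.527i|010⟩ + 0.527|011⟩ - 0.3162i|100⟩ + 0.1054|101⟩ + 0.4216i|110⟩ + 0.3162i|111⟩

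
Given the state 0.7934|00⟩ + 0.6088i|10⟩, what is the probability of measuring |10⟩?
0.3706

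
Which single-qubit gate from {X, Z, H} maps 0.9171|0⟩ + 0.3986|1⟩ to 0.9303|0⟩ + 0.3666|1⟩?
H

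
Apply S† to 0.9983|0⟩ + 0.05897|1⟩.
0.9983|0⟩ - 0.05897i|1⟩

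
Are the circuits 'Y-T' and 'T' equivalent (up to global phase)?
No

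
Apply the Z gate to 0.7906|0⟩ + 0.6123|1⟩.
0.7906|0⟩ - 0.6123|1⟩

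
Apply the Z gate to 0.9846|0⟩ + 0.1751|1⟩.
0.9846|0⟩ - 0.1751|1⟩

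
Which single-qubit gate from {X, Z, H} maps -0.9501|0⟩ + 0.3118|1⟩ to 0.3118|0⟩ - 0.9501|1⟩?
X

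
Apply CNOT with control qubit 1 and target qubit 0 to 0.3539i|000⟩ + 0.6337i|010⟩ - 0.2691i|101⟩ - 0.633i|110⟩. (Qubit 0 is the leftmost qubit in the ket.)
0.3539i|000⟩ - 0.633i|010⟩ - 0.2691i|101⟩ + 0.6337i|110⟩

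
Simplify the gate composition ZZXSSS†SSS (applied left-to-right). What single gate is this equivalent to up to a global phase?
X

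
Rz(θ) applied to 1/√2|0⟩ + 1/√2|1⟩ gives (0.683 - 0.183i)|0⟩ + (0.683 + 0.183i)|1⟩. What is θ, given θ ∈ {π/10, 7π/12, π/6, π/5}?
π/6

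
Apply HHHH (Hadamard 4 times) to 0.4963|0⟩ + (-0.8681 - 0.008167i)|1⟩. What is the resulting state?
0.4963|0⟩ + (-0.8681 - 0.008167i)|1⟩

H² = I, so an even number of Hadamards cancels: H^4 = I and the state is unchanged.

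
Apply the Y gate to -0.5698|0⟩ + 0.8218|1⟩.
-0.8218i|0⟩ - 0.5698i|1⟩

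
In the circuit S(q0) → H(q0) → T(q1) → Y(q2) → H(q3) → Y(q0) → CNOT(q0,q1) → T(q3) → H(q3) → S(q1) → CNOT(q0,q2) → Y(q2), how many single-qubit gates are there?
10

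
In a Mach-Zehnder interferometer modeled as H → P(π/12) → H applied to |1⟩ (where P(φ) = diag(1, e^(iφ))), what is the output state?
(0.01704 - 0.1294i)|0⟩ + (0.983 + 0.1294i)|1⟩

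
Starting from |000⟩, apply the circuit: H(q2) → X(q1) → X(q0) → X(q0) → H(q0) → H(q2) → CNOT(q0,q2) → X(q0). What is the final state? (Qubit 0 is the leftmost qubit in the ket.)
1/√2|011⟩ + 1/√2|110⟩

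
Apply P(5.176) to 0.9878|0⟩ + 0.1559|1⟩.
0.9878|0⟩ + (0.06972 - 0.1394i)|1⟩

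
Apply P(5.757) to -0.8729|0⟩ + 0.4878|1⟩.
-0.8729|0⟩ + (0.4218 - 0.245i)|1⟩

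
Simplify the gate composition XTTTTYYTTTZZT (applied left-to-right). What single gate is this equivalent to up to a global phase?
X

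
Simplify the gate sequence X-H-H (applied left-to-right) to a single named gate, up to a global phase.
X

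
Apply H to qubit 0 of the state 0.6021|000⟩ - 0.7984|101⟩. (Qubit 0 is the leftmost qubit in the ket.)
0.4257|000⟩ - 0.5646|001⟩ + 0.4257|100⟩ + 0.5646|101⟩

H on qubit 0 mixes each pair of kets that differ only in qubit 0: amplitudes (a, b) of (|…0…⟩, |…1…⟩) become ((a + b)/√2, (a − b)/√2). Kets absent from the input have amplitude 0.
(|000⟩, |100⟩): (a, b) = (0.6021, 0) → (0.4257, 0.4257)
(|001⟩, |101⟩): (a, b) = (0, -0.7984) → (-0.5646, 0.5646)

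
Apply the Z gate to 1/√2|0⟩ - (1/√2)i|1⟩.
1/√2|0⟩ + (1/√2)i|1⟩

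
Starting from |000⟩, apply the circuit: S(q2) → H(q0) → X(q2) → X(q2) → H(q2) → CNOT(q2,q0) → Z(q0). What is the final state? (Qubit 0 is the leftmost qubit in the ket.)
1/2|000⟩ + 1/2|001⟩ - 1/2|100⟩ - 1/2|101⟩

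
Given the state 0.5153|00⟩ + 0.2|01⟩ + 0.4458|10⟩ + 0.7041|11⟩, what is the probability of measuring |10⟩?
0.1987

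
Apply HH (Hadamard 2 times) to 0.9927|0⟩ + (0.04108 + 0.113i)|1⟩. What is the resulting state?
0.9927|0⟩ + (0.04108 + 0.113i)|1⟩

H² = I, so an even number of Hadamards cancels: H^2 = I and the state is unchanged.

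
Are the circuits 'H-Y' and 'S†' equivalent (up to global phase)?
No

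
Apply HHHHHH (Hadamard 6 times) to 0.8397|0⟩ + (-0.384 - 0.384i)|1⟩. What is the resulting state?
0.8397|0⟩ + (-0.384 - 0.384i)|1⟩

H² = I, so an even number of Hadamards cancels: H^6 = I and the state is unchanged.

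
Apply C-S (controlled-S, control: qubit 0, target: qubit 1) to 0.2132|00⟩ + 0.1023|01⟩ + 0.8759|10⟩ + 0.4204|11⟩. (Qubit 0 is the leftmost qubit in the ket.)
0.2132|00⟩ + 0.1023|01⟩ + 0.8759|10⟩ + 0.4204i|11⟩

C-S leaves the control-|0⟩ kets |00⟩, |01⟩ unchanged and applies S to qubit 1 on the control-|1⟩ pair (|10⟩, |11⟩).
S = [[1, 0], [0, i]].
With a = amp(|10⟩) = 0.8759 and b = amp(|11⟩) = 0.4204:
new amp(|10⟩) = (1)·a = 0.8759
new amp(|11⟩) = (i)·b = 0.4204i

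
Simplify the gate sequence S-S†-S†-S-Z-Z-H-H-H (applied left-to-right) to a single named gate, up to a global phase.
H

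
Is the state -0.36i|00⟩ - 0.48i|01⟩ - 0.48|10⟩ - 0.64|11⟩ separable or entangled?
Separable

Writing the state as a|00⟩ + b|01⟩ + c|10⟩ + d|11⟩, it is a product state iff ad − bc = 0.
Here (a, b, c, d) = (-0.36i, -0.48i, -0.48, -0.64): ad − bc = (-0.36i)(-0.64) − (-0.48i)(-0.48) = 0, so the state is separable.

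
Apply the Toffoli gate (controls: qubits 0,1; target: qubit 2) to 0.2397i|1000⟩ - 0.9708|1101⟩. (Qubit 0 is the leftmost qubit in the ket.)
0.2397i|1000⟩ - 0.9708|1111⟩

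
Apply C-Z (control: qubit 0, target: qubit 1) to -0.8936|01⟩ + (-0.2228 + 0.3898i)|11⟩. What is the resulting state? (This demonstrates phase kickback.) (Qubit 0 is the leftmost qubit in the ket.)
-0.8936|01⟩ + (0.2228 - 0.3898i)|11⟩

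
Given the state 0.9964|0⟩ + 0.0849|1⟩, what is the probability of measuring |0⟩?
0.9928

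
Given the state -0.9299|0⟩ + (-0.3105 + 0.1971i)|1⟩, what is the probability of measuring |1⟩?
0.1353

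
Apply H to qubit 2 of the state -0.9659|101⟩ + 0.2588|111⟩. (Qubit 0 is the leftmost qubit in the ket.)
-0.683|100⟩ + 0.683|101⟩ + 0.183|110⟩ - 0.183|111⟩

H on qubit 2 mixes each pair of kets that differ only in qubit 2: amplitudes (a, b) of (|…0…⟩, |…1…⟩) become ((a + b)/√2, (a − b)/√2). Kets absent from the input have amplitude 0.
(|100⟩, |101⟩): (a, b) = (0, -0.9659) → (-0.683, 0.683)
(|110⟩, |111⟩): (a, b) = (0, 0.2588) → (0.183, -0.183)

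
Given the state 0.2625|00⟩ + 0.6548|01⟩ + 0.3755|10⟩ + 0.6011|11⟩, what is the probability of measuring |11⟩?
0.3613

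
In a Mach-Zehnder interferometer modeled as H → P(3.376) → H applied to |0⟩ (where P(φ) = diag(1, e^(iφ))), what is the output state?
(0.01367 - 0.1161i)|0⟩ + (0.9863 + 0.1161i)|1⟩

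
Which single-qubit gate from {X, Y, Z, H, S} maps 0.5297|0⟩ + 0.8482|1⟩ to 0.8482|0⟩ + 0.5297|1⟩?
X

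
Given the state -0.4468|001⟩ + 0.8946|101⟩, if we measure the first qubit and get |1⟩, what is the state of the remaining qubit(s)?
|01⟩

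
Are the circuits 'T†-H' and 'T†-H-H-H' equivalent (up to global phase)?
Yes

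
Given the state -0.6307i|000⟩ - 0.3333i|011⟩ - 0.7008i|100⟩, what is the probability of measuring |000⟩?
0.3978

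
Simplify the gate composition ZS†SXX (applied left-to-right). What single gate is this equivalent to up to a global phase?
Z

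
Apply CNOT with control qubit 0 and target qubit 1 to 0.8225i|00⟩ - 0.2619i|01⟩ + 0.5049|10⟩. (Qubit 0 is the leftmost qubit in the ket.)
0.8225i|00⟩ - 0.2619i|01⟩ + 0.5049|11⟩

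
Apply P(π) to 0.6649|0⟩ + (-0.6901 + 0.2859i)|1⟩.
0.6649|0⟩ + (0.6901 - 0.2859i)|1⟩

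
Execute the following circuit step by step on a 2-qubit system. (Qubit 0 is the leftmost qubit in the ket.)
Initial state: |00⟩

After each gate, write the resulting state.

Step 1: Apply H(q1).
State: 1/√2|00⟩ + 1/√2|01⟩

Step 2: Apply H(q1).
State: |00⟩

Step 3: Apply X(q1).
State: |01⟩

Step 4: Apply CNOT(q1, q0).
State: |11⟩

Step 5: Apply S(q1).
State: i|11⟩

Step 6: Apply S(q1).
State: -|11⟩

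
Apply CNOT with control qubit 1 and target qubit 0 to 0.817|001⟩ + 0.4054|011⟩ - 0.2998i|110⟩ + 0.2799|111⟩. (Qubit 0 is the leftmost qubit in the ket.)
0.817|001⟩ - 0.2998i|010⟩ + 0.2799|011⟩ + 0.4054|111⟩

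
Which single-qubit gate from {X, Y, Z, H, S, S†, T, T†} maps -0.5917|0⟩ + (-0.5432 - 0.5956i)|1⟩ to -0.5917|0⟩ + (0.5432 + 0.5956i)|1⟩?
Z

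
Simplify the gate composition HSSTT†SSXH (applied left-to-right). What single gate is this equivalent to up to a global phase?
Z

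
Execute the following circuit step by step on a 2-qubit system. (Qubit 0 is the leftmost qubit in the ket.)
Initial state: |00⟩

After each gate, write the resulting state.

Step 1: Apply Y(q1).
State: i|01⟩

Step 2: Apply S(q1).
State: -|01⟩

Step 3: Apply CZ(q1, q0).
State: -|01⟩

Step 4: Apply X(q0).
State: -|11⟩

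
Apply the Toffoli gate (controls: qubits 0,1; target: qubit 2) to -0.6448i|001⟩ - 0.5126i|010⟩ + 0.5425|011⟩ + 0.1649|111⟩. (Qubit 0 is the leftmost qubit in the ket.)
-0.6448i|001⟩ - 0.5126i|010⟩ + 0.5425|011⟩ + 0.1649|110⟩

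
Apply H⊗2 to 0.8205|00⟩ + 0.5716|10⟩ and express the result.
0.6961|00⟩ + 0.6961|01⟩ + 0.1245|10⟩ + 0.1245|11⟩

H⊗2 gives amp(|y⟩) = (1/2) Σ_x (−1)^(x·y) amp(|x⟩), where x·y is the number of positions in which both x and y have a 1.
|00⟩: (0.8205 + 0.5716)/2 = 0.6961
|01⟩: (0.8205 + 0.5716)/2 = 0.6961
|10⟩: (0.8205 - 0.5716)/2 = 0.1245
|11⟩: (0.8205 - 0.5716)/2 = 0.1245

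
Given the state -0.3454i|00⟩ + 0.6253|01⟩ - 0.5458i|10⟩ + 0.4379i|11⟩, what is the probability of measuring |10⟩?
0.2979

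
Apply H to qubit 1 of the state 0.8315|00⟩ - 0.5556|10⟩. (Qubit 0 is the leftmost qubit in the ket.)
0.588|00⟩ + 0.588|01⟩ - 0.3929|10⟩ - 0.3929|11⟩

H on qubit 1 mixes each pair of kets that differ only in qubit 1: amplitudes (a, b) of (|…0…⟩, |…1…⟩) become ((a + b)/√2, (a − b)/√2). Kets absent from the input have amplitude 0.
(|00⟩, |01⟩): (a, b) = (0.8315, 0) → (0.588, 0.588)
(|10⟩, |11⟩): (a, b) = (-0.5556, 0) → (-0.3929, -0.3929)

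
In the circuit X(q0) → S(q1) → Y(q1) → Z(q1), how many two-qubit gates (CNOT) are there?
0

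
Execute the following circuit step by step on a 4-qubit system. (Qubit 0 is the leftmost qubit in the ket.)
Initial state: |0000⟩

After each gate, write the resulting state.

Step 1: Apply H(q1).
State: 1/√2|0000⟩ + 1/√2|0100⟩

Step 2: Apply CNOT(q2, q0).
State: 1/√2|0000⟩ + 1/√2|0100⟩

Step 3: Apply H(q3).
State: 1/2|0000⟩ + 1/2|0001⟩ + 1/2|0100⟩ + 1/2|0101⟩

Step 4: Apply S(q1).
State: 1/2|0000⟩ + 1/2|0001⟩ + (1/2)i|0100⟩ + (1/2)i|0101⟩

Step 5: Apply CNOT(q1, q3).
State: 1/2|0000⟩ + 1/2|0001⟩ + (1/2)i|0100⟩ + (1/2)i|0101⟩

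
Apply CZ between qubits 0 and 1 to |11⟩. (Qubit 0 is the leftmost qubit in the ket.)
-|11⟩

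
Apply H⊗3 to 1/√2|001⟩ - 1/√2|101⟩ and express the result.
1/2|100⟩ - 1/2|101⟩ + 1/2|110⟩ - 1/2|111⟩

H⊗3 gives amp(|y⟩) = (1/2√2) Σ_x (−1)^(x·y) amp(|x⟩), where x·y is the number of positions in which both x and y have a 1.
|000⟩: (1/√2 - 1/√2)/(2√2) = 0
|001⟩: (-1/√2 + 1/√2)/(2√2) = 0
|010⟩: (1/√2 - 1/√2)/(2√2) = 0
|011⟩: (-1/√2 + 1/√2)/(2√2) = 0
|100⟩: (1/√2 + 1/√2)/(2√2) = 1/2
|101⟩: (-1/√2 - 1/√2)/(2√2) = -1/2
|110⟩: (1/√2 + 1/√2)/(2√2) = 1/2
|111⟩: (-1/√2 - 1/√2)/(2√2) = -1/2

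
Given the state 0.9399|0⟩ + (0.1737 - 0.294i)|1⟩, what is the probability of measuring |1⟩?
0.1166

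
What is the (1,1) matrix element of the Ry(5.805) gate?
-0.9716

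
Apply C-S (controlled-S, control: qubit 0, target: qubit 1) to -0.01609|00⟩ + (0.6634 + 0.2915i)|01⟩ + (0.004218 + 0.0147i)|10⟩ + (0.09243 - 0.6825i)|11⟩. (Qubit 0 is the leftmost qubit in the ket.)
-0.01609|00⟩ + (0.6634 + 0.2915i)|01⟩ + (0.004218 + 0.0147i)|10⟩ + (0.6825 + 0.09243i)|11⟩

C-S leaves the control-|0⟩ kets |00⟩, |01⟩ unchanged and applies S to qubit 1 on the control-|1⟩ pair (|10⟩, |11⟩).
S = [[1, 0], [0, i]].
With a = amp(|10⟩) = (0.004218 + 0.0147i) and b = amp(|11⟩) = (0.09243 - 0.6825i):
new amp(|10⟩) = (1)·a = (0.004218 + 0.0147i)
new amp(|11⟩) = (i)·b = (0.6825 + 0.09243i)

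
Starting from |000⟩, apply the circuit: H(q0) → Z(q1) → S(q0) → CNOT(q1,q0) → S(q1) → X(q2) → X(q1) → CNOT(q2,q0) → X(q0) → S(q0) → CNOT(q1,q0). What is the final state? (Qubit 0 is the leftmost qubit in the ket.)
-1/√2|011⟩ + 1/√2|111⟩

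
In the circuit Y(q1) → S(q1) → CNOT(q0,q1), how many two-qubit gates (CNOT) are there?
1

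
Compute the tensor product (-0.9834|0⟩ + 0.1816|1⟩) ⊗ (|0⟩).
-0.9834|00⟩ + 0.1816|10⟩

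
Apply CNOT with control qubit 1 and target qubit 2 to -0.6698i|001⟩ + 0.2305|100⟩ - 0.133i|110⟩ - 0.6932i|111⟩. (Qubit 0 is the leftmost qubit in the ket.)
-0.6698i|001⟩ + 0.2305|100⟩ - 0.6932i|110⟩ - 0.133i|111⟩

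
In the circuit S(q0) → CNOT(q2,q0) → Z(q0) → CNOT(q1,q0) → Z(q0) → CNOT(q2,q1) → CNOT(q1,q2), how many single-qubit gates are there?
3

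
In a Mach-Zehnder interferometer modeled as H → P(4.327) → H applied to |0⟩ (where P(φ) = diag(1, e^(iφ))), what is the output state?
(0.312 - 0.4633i)|0⟩ + (0.688 + 0.4633i)|1⟩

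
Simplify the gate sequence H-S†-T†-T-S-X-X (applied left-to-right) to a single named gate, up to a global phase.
H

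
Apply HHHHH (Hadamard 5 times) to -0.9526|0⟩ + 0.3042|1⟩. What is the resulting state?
-0.4585|0⟩ - 0.8887|1⟩

H² = I, so H^5 = H: a single Hadamard. With (a, b) = (-0.9526, 0.3042), H gives ((a + b)/√2, (a − b)/√2) = (-0.4585, -0.8887).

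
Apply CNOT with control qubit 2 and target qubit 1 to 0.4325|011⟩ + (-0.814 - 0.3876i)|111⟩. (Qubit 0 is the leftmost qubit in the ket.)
0.4325|001⟩ + (-0.814 - 0.3876i)|101⟩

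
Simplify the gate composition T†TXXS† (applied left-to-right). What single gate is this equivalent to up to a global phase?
S†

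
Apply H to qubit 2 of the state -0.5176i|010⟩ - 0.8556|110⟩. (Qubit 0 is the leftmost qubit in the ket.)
-0.366i|010⟩ - 0.366i|011⟩ - 0.605|110⟩ - 0.605|111⟩

H on qubit 2 mixes each pair of kets that differ only in qubit 2: amplitudes (a, b) of (|…0…⟩, |…1…⟩) become ((a + b)/√2, (a − b)/√2). Kets absent from the input have amplitude 0.
(|010⟩, |011⟩): (a, b) = (-0.5176i, 0) → (-0.366i, -0.366i)
(|110⟩, |111⟩): (a, b) = (-0.8556, 0) → (-0.605, -0.605)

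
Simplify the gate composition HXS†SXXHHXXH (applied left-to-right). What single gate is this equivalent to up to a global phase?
Z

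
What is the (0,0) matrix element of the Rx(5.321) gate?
-0.8865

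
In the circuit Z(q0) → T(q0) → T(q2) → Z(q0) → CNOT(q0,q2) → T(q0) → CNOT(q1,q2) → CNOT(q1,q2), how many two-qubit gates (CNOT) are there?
3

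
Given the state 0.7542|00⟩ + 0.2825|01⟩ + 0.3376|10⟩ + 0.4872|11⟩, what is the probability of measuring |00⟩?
0.5688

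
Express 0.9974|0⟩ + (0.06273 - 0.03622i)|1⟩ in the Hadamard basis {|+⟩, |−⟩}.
(0.7496 - 0.02561i)|+⟩ + (0.6609 + 0.02561i)|−⟩

With |ψ⟩ = α|0⟩ + β|1⟩, the Hadamard-basis coefficients are ⟨+|ψ⟩ = (α + β)/√2 and ⟨−|ψ⟩ = (α − β)/√2.
Here α = 0.9974, β = (0.06273 - 0.03622i): (α + β)/√2 = (0.7496 - 0.02561i), (α − β)/√2 = (0.6609 + 0.02561i).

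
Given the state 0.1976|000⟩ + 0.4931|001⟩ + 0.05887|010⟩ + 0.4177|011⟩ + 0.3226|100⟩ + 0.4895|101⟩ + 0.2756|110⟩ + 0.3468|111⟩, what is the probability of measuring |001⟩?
0.2431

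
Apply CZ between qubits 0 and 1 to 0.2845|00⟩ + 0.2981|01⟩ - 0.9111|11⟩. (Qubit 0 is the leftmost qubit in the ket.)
0.2845|00⟩ + 0.2981|01⟩ + 0.9111|11⟩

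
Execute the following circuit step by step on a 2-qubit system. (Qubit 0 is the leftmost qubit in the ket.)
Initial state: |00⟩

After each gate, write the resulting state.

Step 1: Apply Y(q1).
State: i|01⟩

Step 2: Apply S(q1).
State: -|01⟩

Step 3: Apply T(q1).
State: (-1/√2 - (1/√2)i)|01⟩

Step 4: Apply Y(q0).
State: (1/√2 - (1/√2)i)|11⟩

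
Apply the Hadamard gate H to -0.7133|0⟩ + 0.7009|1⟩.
-0.008768|0⟩ - |1⟩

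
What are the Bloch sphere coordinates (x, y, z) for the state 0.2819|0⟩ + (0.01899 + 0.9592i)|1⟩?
(0.01071, 0.5408, -0.841)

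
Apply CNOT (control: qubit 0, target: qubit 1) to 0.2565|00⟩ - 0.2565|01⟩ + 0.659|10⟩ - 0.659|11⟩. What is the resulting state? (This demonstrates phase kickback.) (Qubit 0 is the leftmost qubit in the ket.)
0.2565|00⟩ - 0.2565|01⟩ - 0.659|10⟩ + 0.659|11⟩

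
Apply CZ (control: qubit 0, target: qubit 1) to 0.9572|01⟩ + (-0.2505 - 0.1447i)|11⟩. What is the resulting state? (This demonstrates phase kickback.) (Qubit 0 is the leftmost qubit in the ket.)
0.9572|01⟩ + (0.2505 + 0.1447i)|11⟩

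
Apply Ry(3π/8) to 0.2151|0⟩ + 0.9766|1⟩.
-0.3637|0⟩ + 0.9315|1⟩

Ry(3π/8) = [[cos(θ/2), −sin(θ/2)], [sin(θ/2), cos(θ/2)]]; θ = 3π/8, cos(θ/2) ≈ 0.83147, sin(θ/2) ≈ 0.55557.
With a = amp(|0⟩) = 0.2151 and b = amp(|1⟩) = 0.9766:
new amp(|0⟩) = (0.83147)·a + (-0.55557)·b = -0.3637
new amp(|1⟩) = (0.55557)·a + (0.83147)·b = 0.9315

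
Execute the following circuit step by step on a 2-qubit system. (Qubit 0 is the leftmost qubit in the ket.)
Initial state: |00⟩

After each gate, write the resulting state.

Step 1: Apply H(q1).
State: 1/√2|00⟩ + 1/√2|01⟩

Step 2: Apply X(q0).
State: 1/√2|10⟩ + 1/√2|11⟩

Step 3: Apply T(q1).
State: 1/√2|10⟩ + (1/2 + (1/2)i)|11⟩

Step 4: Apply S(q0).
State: (1/√2)i|10⟩ + (-1/2 + (1/2)i)|11⟩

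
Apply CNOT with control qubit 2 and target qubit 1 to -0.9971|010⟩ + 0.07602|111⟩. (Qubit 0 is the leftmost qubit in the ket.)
-0.9971|010⟩ + 0.07602|101⟩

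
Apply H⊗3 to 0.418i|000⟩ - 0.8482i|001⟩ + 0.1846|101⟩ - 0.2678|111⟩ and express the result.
(-0.02942 - 0.1521i)|000⟩ + (0.02942 + 0.4477i)|001⟩ + (0.1599 - 0.1521i)|010⟩ + (-0.1599 + 0.4477i)|011⟩ + (0.02942 - 0.1521i)|100⟩ + (-0.02942 + 0.4477i)|101⟩ + (-0.1599 - 0.1521i)|110⟩ + (0.1599 + 0.4477i)|111⟩

H⊗3 gives amp(|y⟩) = (1/2√2) Σ_x (−1)^(x·y) amp(|x⟩), where x·y is the number of positions in which both x and y have a 1.
|000⟩: (0.418i - 0.8482i + 0.1846 - 0.2678)/(2√2) = (-0.02942 - 0.1521i)
|001⟩: (0.418i + 0.8482i - 0.1846 + 0.2678)/(2√2) = (0.02942 + 0.4477i)
|010⟩: (0.418i - 0.8482i + 0.1846 + 0.2678)/(2√2) = (0.1599 - 0.1521i)
|011⟩: (0.418i + 0.8482i - 0.1846 - 0.2678)/(2√2) = (-0.1599 + 0.4477i)
|100⟩: (0.418i - 0.8482i - 0.1846 + 0.2678)/(2√2) = (0.02942 - 0.1521i)
|101⟩: (0.418i + 0.8482i + 0.1846 - 0.2678)/(2√2) = (-0.02942 + 0.4477i)
|110⟩: (0.418i - 0.8482i - 0.1846 - 0.2678)/(2√2) = (-0.1599 - 0.1521i)
|111⟩: (0.418i + 0.8482i + 0.1846 + 0.2678)/(2√2) = (0.1599 + 0.4477i)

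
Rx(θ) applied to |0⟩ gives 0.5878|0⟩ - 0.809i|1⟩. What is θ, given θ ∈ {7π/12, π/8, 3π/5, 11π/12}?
3π/5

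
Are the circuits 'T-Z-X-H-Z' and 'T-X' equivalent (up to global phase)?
No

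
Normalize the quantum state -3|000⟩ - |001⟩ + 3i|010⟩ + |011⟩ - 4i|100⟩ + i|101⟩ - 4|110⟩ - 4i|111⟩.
-0.3612|000⟩ - 0.1204|001⟩ + 0.3612i|010⟩ + 0.1204|011⟩ - 0.4815i|100⟩ + 0.1204i|101⟩ - 0.4815|110⟩ - 0.4815i|111⟩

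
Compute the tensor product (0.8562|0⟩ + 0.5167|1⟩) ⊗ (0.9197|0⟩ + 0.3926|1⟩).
0.7874|00⟩ + 0.3361|01⟩ + 0.4752|10⟩ + 0.2029|11⟩

amp(|b₁b₂…⟩) = product of the factor amplitudes for bits b₁, b₂, …; only kets whose every factor amplitude is nonzero survive.
|00⟩: (0.8562)(0.9197) = 0.7874
|01⟩: (0.8562)(0.3926) = 0.3361
|10⟩: (0.5167)(0.9197) = 0.4752
|11⟩: (0.5167)(0.3926) = 0.2029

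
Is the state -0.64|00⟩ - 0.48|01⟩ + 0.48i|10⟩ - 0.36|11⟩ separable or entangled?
Entangled

Writing the state as a|00⟩ + b|01⟩ + c|10⟩ + d|11⟩, it is a product state iff ad − bc = 0.
Here (a, b, c, d) = (-0.64, -0.48, 0.48i, -0.36): ad − bc = (-0.64)(-0.36) − (-0.48)(0.48i) = (0.2304 + 0.2304i) ≠ 0, so the state is entangled.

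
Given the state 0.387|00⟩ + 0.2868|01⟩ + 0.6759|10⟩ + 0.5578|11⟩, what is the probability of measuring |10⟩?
0.4568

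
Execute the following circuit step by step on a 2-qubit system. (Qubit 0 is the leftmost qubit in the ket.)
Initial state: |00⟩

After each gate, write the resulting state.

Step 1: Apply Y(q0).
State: i|10⟩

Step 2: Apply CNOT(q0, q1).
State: i|11⟩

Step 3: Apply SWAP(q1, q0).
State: i|11⟩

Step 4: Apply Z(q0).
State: -i|11⟩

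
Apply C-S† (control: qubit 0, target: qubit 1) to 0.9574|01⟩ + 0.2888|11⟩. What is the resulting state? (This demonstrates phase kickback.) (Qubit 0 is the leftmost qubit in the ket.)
0.9574|01⟩ - 0.2888i|11⟩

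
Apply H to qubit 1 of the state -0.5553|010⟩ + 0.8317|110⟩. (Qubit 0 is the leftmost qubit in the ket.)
-0.3927|000⟩ + 0.3927|010⟩ + 0.5881|100⟩ - 0.5881|110⟩

H on qubit 1 mixes each pair of kets that differ only in qubit 1: amplitudes (a, b) of (|…0…⟩, |…1…⟩) become ((a + b)/√2, (a − b)/√2). Kets absent from the input have amplitude 0.
(|000⟩, |010⟩): (a, b) = (0, -0.5553) → (-0.3927, 0.3927)
(|100⟩, |110⟩): (a, b) = (0, 0.8317) → (0.5881, -0.5881)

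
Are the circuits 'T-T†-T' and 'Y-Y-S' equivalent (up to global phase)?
No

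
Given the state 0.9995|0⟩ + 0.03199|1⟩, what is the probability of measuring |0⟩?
0.999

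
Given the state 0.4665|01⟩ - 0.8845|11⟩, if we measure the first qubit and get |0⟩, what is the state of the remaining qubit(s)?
|1⟩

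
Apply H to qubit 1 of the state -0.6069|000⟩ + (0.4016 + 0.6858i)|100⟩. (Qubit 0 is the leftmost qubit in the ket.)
-0.4291|000⟩ - 0.4291|010⟩ + (0.284 + 0.4849i)|100⟩ + (0.284 + 0.4849i)|110⟩

H on qubit 1 mixes each pair of kets that differ only in qubit 1: amplitudes (a, b) of (|…0…⟩, |…1…⟩) become ((a + b)/√2, (a − b)/√2). Kets absent from the input have amplitude 0.
(|000⟩, |010⟩): (a, b) = (-0.6069, 0) → (-0.4291, -0.4291)
(|100⟩, |110⟩): (a, b) = ((0.4016 + 0.6858i), 0) → ((0.284 + 0.4849i), (0.284 + 0.4849i))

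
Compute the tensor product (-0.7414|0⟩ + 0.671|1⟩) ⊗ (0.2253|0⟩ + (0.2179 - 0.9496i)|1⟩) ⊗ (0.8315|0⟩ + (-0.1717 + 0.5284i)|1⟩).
-0.1389|000⟩ + (0.02868 - 0.08826i)|001⟩ + (-0.1343 + 0.5854i)|010⟩ + (-0.3443 - 0.2062i)|011⟩ + 0.1257|100⟩ + (-0.02596 + 0.07988i)|101⟩ + (0.1216 - 0.5298i)|110⟩ + (0.3116 + 0.1867i)|111⟩

amp(|b₁b₂…⟩) = product of the factor amplitudes for bits b₁, b₂, …; only kets whose every factor amplitude is nonzero survive.
|000⟩: (-0.7414)(0.2253)(0.8315) = -0.1389
|001⟩: (-0.7414)(0.2253)(-0.1717 + 0.5284i) = (0.02868 - 0.08826i)
|010⟩: (-0.7414)(0.2179 - 0.9496i)(0.8315) = (-0.1343 + 0.5854i)
|011⟩: (-0.7414)(0.2179 - 0.9496i)(-0.1717 + 0.5284i) = (-0.3443 - 0.2062i)
|100⟩: (0.671)(0.2253)(0.8315) = 0.1257
|101⟩: (0.671)(0.2253)(-0.1717 + 0.5284i) = (-0.02596 + 0.07988i)
|110⟩: (0.671)(0.2179 - 0.9496i)(0.8315) = (0.1216 - 0.5298i)
|111⟩: (0.671)(0.2179 - 0.9496i)(-0.1717 + 0.5284i) = (0.3116 + 0.1867i)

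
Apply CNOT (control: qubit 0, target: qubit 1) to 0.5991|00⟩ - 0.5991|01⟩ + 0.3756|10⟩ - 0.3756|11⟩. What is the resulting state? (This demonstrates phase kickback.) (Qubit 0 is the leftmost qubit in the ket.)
0.5991|00⟩ - 0.5991|01⟩ - 0.3756|10⟩ + 0.3756|11⟩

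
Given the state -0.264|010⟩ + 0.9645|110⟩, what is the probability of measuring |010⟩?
0.0697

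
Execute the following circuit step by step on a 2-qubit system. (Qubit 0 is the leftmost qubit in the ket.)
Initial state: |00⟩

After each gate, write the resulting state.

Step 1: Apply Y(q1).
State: i|01⟩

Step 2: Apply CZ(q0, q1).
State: i|01⟩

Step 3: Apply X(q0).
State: i|11⟩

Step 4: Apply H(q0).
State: (1/√2)i|01⟩ - (1/√2)i|11⟩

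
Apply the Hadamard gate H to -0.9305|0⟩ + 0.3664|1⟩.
-0.3989|0⟩ - 0.917|1⟩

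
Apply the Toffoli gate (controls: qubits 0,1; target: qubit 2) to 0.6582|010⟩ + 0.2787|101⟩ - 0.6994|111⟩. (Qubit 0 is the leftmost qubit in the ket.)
0.6582|010⟩ + 0.2787|101⟩ - 0.6994|110⟩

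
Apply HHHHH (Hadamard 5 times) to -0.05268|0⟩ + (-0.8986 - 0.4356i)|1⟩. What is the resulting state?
(-0.6727 - 0.308i)|0⟩ + (0.5982 + 0.308i)|1⟩

H² = I, so H^5 = H: a single Hadamard. With (a, b) = (-0.05268, (-0.8986 - 0.4356i)), H gives ((a + b)/√2, (a − b)/√2) = ((-0.6727 - 0.308i), (0.5982 + 0.308i)).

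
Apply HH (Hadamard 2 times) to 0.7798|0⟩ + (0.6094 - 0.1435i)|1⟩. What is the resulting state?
0.7798|0⟩ + (0.6094 - 0.1435i)|1⟩

H² = I, so an even number of Hadamards cancels: H^2 = I and the state is unchanged.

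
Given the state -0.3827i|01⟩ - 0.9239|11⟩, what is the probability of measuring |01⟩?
0.1465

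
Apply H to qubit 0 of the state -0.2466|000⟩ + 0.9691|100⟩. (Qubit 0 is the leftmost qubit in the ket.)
0.5109|000⟩ - 0.8596|100⟩

H on qubit 0 mixes each pair of kets that differ only in qubit 0: amplitudes (a, b) of (|…0…⟩, |…1…⟩) become ((a + b)/√2, (a − b)/√2). Kets absent from the input have amplitude 0.
(|000⟩, |100⟩): (a, b) = (-0.2466, 0.9691) → (0.5109, -0.8596)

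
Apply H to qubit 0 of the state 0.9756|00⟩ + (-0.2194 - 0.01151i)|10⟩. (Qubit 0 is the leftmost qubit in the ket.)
(0.5347 - 0.008139i)|00⟩ + (0.845 + 0.008139i)|10⟩

H on qubit 0 mixes each pair of kets that differ only in qubit 0: amplitudes (a, b) of (|…0…⟩, |…1…⟩) become ((a + b)/√2, (a − b)/√2). Kets absent from the input have amplitude 0.
(|00⟩, |10⟩): (a, b) = (0.9756, (-0.2194 - 0.01151i)) → ((0.5347 - 0.008139i), (0.845 + 0.008139i))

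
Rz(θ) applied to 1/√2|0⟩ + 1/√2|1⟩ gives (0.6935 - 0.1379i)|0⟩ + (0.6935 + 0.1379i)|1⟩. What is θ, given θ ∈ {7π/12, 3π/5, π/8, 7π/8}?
π/8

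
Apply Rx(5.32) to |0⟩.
-0.8863|0⟩ - 0.4632i|1⟩

Rx(5.32) = [[cos(θ/2), −i·sin(θ/2)], [−i·sin(θ/2), cos(θ/2)]]; θ = 5.32, cos(θ/2) ≈ -0.886258, sin(θ/2) ≈ 0.463191.
With a = amp(|0⟩) = 1 and b = amp(|1⟩) = 0:
new amp(|0⟩) = (-0.886258)·a + (-0.463191i)·b = -0.8863
new amp(|1⟩) = (-0.463191i)·a + (-0.886258)·b = -0.4632i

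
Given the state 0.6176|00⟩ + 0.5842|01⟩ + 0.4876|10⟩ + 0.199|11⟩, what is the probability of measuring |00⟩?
0.3814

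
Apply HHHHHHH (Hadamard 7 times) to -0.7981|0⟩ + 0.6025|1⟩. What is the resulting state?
-0.1383|0⟩ - 0.9904|1⟩

H² = I, so H^7 = H: a single Hadamard. With (a, b) = (-0.7981, 0.6025), H gives ((a + b)/√2, (a − b)/√2) = (-0.1383, -0.9904).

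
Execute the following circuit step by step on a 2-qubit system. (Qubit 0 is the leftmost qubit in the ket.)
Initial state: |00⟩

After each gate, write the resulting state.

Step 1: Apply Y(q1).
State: i|01⟩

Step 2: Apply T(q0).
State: i|01⟩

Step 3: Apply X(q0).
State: i|11⟩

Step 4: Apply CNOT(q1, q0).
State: i|01⟩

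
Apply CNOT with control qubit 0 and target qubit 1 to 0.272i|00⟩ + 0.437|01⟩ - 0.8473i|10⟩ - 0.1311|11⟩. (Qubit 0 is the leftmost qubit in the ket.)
0.272i|00⟩ + 0.437|01⟩ - 0.1311|10⟩ - 0.8473i|11⟩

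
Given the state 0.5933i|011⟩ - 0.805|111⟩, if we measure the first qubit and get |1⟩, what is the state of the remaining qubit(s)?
-|11⟩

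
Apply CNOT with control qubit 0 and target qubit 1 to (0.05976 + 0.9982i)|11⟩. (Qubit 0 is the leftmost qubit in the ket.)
(0.05976 + 0.9982i)|10⟩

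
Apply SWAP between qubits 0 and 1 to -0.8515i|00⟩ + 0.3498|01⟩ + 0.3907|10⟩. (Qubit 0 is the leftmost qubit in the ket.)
-0.8515i|00⟩ + 0.3907|01⟩ + 0.3498|10⟩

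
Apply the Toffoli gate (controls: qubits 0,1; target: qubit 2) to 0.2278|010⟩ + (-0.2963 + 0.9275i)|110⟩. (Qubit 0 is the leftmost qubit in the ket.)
0.2278|010⟩ + (-0.2963 + 0.9275i)|111⟩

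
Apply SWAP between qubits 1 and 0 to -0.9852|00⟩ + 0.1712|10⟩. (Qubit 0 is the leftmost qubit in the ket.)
-0.9852|00⟩ + 0.1712|01⟩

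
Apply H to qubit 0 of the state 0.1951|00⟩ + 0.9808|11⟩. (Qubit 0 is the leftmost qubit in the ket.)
0.138|00⟩ + 0.6935|01⟩ + 0.138|10⟩ - 0.6935|11⟩

H on qubit 0 mixes each pair of kets that differ only in qubit 0: amplitudes (a, b) of (|…0…⟩, |…1…⟩) become ((a + b)/√2, (a − b)/√2). Kets absent from the input have amplitude 0.
(|00⟩, |10⟩): (a, b) = (0.1951, 0) → (0.138, 0.138)
(|01⟩, |11⟩): (a, b) = (0, 0.9808) → (0.6935, -0.6935)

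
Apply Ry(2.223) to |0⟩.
0.4433|0⟩ + 0.8964|1⟩

Ry(2.223) = [[cos(θ/2), −sin(θ/2)], [sin(θ/2), cos(θ/2)]]; θ = 2.223, cos(θ/2) ≈ 0.443317, sin(θ/2) ≈ 0.896365.
With a = amp(|0⟩) = 1 and b = amp(|1⟩) = 0:
new amp(|0⟩) = (0.443317)·a + (-0.896365)·b = 0.4433
new amp(|1⟩) = (0.896365)·a + (0.443317)·b = 0.8964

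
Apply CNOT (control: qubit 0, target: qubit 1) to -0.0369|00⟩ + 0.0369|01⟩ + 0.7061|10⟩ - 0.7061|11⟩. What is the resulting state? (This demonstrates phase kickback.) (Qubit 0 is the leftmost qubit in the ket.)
-0.0369|00⟩ + 0.0369|01⟩ - 0.7061|10⟩ + 0.7061|11⟩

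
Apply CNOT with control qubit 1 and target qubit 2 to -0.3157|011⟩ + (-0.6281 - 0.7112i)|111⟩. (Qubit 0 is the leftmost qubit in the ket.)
-0.3157|010⟩ + (-0.6281 - 0.7112i)|110⟩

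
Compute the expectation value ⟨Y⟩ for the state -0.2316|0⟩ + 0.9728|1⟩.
0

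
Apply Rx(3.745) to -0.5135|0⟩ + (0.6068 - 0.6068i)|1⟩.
(-0.4268 - 0.5794i)|0⟩ + (-0.1803 + 0.6706i)|1⟩

Rx(3.745) = [[cos(θ/2), −i·sin(θ/2)], [−i·sin(θ/2), cos(θ/2)]]; θ = 3.745, cos(θ/2) ≈ -0.297147, sin(θ/2) ≈ 0.954832.
With a = amp(|0⟩) = -0.5135 and b = amp(|1⟩) = (0.6068 - 0.6068i):
new amp(|0⟩) = (-0.297147)·a + (-0.954832i)·b = (-0.4268 - 0.5794i)
new amp(|1⟩) = (-0.954832i)·a + (-0.297147)·b = (-0.1803 + 0.6706i)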